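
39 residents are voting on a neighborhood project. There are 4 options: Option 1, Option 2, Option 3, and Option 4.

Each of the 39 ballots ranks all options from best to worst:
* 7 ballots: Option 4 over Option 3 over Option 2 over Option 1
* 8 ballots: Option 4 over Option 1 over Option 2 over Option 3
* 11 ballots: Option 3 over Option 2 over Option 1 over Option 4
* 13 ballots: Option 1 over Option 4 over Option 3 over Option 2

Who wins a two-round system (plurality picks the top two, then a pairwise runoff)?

Round 1 first-place votes: Option 1 13, Option 2 0, Option 3 11, Option 4 15. Option 4 and Option 1 advance.
Runoff: Option 4 is ranked above Option 1 on 15 ballots, Option 1 above Option 4 on 24.

Option 1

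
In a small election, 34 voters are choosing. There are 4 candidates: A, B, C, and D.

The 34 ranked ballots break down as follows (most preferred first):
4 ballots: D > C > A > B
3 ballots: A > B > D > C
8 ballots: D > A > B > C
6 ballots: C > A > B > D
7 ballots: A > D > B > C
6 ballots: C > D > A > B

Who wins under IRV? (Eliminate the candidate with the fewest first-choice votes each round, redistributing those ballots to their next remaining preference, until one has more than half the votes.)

D

Round 1: A 10, B 0, C 12, D 12. B eliminated.
Round 2: A 10, C 12, D 12. A eliminated.
Round 3: C 12, D 22. D has a majority (≥18).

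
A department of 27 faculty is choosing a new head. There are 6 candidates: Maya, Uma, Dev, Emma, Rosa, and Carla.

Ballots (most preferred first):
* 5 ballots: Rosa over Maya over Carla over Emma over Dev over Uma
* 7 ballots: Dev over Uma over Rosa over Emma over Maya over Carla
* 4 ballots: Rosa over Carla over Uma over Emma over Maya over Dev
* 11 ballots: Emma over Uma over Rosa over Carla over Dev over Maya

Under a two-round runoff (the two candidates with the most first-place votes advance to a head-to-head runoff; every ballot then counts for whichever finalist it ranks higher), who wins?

Round 1 first-place votes: Maya 0, Uma 0, Dev 7, Emma 11, Rosa 9, Carla 0. Emma and Rosa advance.
Runoff: Emma is ranked above Rosa on 11 ballots, Rosa above Emma on 16.

Rosa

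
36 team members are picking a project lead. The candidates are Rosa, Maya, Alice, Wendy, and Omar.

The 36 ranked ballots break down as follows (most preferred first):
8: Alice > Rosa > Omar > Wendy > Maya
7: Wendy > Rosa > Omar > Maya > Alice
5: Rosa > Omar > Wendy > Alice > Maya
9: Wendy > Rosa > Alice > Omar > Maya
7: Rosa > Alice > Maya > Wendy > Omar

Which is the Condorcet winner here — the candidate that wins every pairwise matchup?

Rosa vs Maya: 36–0
Rosa vs Alice: 28–8
Rosa vs Wendy: 20–16
Rosa vs Omar: 36–0
Rosa beats every other candidate.

Rosa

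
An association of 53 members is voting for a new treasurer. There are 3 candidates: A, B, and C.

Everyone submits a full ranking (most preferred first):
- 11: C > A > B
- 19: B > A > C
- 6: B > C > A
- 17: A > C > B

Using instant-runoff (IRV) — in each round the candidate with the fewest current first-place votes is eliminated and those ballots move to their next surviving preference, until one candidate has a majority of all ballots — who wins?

A

Round 1: A 17, B 25, C 11. C eliminated.
Round 2: A 28, B 25. A has a majority (≥27).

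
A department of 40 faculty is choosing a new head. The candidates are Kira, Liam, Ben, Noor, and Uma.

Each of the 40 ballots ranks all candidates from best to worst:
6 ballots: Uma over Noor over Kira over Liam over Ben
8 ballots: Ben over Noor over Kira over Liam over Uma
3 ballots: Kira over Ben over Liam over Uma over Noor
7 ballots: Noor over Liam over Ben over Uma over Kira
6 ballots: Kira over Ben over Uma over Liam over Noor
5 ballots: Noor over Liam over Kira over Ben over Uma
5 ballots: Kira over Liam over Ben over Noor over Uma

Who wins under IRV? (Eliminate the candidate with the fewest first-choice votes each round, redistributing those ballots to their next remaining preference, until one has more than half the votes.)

Round 1: Kira 14, Liam 0, Ben 8, Noor 12, Uma 6. Liam eliminated.
Round 2: Kira 14, Ben 8, Noor 12, Uma 6. Uma eliminated.
Round 3: Kira 14, Ben 8, Noor 18. Ben eliminated.
Round 4: Kira 14, Noor 26. Noor has a majority (≥21).

Noor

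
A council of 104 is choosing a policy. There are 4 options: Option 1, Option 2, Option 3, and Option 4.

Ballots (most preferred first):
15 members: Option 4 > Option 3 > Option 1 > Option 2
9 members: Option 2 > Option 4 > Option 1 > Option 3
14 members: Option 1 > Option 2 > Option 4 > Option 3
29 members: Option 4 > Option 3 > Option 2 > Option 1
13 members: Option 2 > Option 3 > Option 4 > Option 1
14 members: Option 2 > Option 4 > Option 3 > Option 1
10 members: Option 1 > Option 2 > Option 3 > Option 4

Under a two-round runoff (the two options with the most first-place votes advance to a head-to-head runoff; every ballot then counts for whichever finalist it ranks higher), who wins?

Option 2

Round 1 first-place votes: Option 1 24, Option 2 36, Option 3 0, Option 4 44. Option 4 and Option 2 advance.
Runoff: Option 4 is ranked above Option 2 on 44 ballots, Option 2 above Option 4 on 60.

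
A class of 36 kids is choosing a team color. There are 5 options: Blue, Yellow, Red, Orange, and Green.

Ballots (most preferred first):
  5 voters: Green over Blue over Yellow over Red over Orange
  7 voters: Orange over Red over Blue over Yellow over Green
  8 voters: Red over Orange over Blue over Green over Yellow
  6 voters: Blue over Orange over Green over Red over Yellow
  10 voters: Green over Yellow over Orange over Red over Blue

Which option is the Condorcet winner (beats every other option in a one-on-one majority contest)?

Orange

Orange vs Blue: 25–11
Orange vs Yellow: 21–15
Orange vs Red: 23–13
Orange vs Green: 21–15
Orange beats every other option.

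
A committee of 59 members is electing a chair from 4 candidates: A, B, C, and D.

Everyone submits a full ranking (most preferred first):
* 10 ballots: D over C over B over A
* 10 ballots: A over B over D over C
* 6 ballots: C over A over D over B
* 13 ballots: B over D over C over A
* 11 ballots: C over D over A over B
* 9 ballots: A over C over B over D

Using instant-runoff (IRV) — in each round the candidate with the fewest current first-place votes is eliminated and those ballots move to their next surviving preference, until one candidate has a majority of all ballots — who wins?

C

Round 1: A 19, B 13, C 17, D 10. D eliminated.
Round 2: A 19, B 13, C 27. B eliminated.
Round 3: A 19, C 40. C has a majority (≥30).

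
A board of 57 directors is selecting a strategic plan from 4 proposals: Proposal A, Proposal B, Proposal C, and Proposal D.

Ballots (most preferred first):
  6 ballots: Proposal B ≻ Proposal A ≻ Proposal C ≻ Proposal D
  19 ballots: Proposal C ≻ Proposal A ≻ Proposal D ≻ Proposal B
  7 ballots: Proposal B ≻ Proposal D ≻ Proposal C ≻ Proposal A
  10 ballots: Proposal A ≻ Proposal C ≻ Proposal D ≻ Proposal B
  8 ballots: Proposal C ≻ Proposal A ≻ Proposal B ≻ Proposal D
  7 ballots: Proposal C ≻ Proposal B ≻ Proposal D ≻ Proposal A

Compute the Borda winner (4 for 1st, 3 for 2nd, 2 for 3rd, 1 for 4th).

Proposal A: 6×3 + 19×3 + 7×1 + 10×4 + 8×3 + 7×1 = 153
Proposal B: 6×4 + 19×1 + 7×4 + 10×1 + 8×2 + 7×3 = 118
Proposal C: 6×2 + 19×4 + 7×2 + 10×3 + 8×4 + 7×4 = 192
Proposal D: 6×1 + 19×2 + 7×3 + 10×2 + 8×1 + 7×2 = 107

Proposal C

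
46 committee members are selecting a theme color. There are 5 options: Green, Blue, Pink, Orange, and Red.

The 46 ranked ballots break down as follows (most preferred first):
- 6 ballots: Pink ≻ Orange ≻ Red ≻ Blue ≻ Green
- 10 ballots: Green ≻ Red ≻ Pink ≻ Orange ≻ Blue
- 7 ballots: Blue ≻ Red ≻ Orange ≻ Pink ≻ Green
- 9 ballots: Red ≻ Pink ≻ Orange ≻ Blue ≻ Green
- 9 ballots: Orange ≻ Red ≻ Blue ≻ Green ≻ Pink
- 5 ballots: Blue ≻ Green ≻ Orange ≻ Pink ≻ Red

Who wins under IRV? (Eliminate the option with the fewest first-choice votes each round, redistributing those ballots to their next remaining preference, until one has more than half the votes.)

Orange

Round 1: Green 10, Blue 12, Pink 6, Orange 9, Red 9. Pink eliminated.
Round 2: Green 10, Blue 12, Orange 15, Red 9. Red eliminated.
Round 3: Green 10, Blue 12, Orange 24. Orange has a majority (≥24).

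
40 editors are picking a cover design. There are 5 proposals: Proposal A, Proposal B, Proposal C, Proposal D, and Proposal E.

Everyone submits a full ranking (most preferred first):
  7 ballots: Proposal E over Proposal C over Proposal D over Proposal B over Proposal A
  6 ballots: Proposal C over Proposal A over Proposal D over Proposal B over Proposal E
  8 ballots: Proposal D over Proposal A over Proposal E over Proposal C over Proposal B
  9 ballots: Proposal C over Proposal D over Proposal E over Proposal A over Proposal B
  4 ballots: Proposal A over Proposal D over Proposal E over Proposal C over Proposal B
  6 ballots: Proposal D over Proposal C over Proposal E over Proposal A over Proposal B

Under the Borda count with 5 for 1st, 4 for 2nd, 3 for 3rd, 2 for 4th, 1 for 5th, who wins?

Proposal D

Proposal A: 7×1 + 6×4 + 8×4 + 9×2 + 4×5 + 6×2 = 113
Proposal B: 7×2 + 6×2 + 8×1 + 9×1 + 4×1 + 6×1 = 53
Proposal C: 7×4 + 6×5 + 8×2 + 9×5 + 4×2 + 6×4 = 151
Proposal D: 7×3 + 6×3 + 8×5 + 9×4 + 4×4 + 6×5 = 161
Proposal E: 7×5 + 6×1 + 8×3 + 9×3 + 4×3 + 6×3 = 122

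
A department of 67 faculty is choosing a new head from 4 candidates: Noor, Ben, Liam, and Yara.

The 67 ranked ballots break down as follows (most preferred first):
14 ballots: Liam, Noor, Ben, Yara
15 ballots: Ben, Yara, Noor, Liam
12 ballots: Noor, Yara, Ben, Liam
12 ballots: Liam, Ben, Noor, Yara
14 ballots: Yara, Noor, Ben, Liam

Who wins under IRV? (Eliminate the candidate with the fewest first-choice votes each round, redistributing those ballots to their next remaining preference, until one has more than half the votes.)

Yara

Round 1: Noor 12, Ben 15, Liam 26, Yara 14. Noor eliminated.
Round 2: Ben 15, Liam 26, Yara 26. Ben eliminated.
Round 3: Liam 26, Yara 41. Yara has a majority (≥34).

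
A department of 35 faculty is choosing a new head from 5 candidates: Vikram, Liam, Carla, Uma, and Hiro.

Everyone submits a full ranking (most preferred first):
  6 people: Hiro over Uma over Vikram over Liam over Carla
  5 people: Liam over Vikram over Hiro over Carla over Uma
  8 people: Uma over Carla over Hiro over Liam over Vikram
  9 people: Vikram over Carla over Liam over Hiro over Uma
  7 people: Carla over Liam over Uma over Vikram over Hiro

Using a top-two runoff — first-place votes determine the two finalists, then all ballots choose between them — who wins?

Round 1 first-place votes: Vikram 9, Liam 5, Carla 7, Uma 8, Hiro 6. Vikram and Uma advance.
Runoff: Vikram is ranked above Uma on 14 ballots, Uma above Vikram on 21.

Uma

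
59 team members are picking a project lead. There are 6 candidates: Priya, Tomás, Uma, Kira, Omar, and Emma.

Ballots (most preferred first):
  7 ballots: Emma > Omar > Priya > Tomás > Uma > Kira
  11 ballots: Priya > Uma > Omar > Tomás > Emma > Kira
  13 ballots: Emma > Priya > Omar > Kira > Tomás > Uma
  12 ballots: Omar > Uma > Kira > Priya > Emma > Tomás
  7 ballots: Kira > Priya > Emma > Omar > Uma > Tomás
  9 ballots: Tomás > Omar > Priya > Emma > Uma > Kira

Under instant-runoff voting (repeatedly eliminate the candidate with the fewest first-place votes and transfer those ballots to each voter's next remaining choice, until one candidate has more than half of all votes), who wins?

Omar

Round 1: Priya 11, Tomás 9, Uma 0, Kira 7, Omar 12, Emma 20. Uma eliminated.
Round 2: Priya 11, Tomás 9, Kira 7, Omar 12, Emma 20. Kira eliminated.
Round 3: Priya 18, Tomás 9, Omar 12, Emma 20. Tomás eliminated.
Round 4: Priya 18, Omar 21, Emma 20. Priya eliminated.
Round 5: Omar 32, Emma 27. Omar has a majority (≥30).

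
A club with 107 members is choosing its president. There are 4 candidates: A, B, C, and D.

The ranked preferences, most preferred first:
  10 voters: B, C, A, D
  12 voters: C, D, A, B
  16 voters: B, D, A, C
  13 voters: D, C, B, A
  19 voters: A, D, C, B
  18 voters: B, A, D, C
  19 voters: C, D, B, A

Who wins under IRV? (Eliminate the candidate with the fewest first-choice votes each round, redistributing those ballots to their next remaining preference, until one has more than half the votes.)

C

Round 1: A 19, B 44, C 31, D 13. D eliminated.
Round 2: A 19, B 44, C 44. A eliminated.
Round 3: B 44, C 63. C has a majority (≥54).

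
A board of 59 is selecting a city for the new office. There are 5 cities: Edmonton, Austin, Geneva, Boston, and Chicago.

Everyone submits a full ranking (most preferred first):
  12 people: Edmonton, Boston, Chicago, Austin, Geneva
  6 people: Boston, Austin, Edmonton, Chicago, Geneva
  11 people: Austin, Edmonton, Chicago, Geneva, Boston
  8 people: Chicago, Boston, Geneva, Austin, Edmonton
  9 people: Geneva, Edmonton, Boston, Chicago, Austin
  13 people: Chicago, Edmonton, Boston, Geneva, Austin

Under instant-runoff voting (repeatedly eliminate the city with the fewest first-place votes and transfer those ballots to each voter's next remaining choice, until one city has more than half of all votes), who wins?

Round 1: Edmonton 12, Austin 11, Geneva 9, Boston 6, Chicago 21. Boston eliminated.
Round 2: Edmonton 12, Austin 17, Geneva 9, Chicago 21. Geneva eliminated.
Round 3: Edmonton 21, Austin 17, Chicago 21. Austin eliminated.
Round 4: Edmonton 38, Chicago 21. Edmonton has a majority (≥30).

Edmonton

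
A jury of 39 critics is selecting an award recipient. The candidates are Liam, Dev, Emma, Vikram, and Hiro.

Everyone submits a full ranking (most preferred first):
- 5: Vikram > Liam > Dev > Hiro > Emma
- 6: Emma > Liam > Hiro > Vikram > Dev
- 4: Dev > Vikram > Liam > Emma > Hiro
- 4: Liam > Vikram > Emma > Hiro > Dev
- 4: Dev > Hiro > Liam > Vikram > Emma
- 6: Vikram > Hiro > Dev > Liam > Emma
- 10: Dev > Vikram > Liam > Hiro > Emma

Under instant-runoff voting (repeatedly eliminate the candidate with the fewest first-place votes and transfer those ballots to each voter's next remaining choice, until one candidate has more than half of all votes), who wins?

Vikram

Round 1: Liam 4, Dev 18, Emma 6, Vikram 11, Hiro 0. Hiro eliminated.
Round 2: Liam 4, Dev 18, Emma 6, Vikram 11. Liam eliminated.
Round 3: Dev 18, Emma 6, Vikram 15. Emma eliminated.
Round 4: Dev 18, Vikram 21. Vikram has a majority (≥20).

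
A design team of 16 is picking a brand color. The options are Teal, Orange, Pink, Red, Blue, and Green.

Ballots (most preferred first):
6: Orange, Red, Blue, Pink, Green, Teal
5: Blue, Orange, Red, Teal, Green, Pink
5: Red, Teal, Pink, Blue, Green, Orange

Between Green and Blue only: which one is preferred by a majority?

Green is ranked above Blue on 0 ballots; Blue above Green on 16.

Blue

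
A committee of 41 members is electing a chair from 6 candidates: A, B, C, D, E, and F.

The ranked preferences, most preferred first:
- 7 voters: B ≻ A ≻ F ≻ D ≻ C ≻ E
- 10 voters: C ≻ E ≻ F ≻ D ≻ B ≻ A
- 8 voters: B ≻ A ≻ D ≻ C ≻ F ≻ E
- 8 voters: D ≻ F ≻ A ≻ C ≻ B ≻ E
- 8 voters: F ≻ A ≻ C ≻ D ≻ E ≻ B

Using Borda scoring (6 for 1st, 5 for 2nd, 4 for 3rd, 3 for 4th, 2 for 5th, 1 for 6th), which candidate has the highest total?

A: 7×5 + 10×1 + 8×5 + 8×4 + 8×5 = 157
B: 7×6 + 10×2 + 8×6 + 8×2 + 8×1 = 134
C: 7×2 + 10×6 + 8×3 + 8×3 + 8×4 = 154
D: 7×3 + 10×3 + 8×4 + 8×6 + 8×3 = 155
E: 7×1 + 10×5 + 8×1 + 8×1 + 8×2 = 89
F: 7×4 + 10×4 + 8×2 + 8×5 + 8×6 = 172

F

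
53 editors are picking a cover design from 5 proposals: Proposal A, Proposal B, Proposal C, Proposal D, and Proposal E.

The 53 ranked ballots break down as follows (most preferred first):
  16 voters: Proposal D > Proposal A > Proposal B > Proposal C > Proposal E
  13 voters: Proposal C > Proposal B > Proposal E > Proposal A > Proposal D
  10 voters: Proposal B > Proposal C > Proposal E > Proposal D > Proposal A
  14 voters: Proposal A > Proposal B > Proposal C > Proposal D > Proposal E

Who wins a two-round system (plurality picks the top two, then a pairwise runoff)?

Round 1 first-place votes: Proposal A 14, Proposal B 10, Proposal C 13, Proposal D 16, Proposal E 0. Proposal D and Proposal A advance.
Runoff: Proposal D is ranked above Proposal A on 26 ballots, Proposal A above Proposal D on 27.

Proposal A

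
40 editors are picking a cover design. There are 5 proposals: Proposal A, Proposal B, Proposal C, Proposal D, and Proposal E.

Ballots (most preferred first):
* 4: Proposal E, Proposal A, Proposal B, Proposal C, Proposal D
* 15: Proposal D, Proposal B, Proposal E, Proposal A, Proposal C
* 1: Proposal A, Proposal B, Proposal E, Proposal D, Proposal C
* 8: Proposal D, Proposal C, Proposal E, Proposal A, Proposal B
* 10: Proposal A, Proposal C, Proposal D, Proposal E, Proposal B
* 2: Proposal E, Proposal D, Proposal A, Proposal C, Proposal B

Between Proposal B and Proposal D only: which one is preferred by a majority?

Proposal D

Proposal B is ranked above Proposal D on 5 ballots; Proposal D above Proposal B on 35.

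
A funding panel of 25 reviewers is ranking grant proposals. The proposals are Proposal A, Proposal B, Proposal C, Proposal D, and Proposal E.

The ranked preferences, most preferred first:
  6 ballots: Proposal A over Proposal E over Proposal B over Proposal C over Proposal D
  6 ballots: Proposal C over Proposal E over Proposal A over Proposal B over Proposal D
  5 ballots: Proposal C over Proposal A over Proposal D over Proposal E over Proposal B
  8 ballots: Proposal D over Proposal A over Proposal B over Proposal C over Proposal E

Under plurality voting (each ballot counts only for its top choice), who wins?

Proposal C

First-place votes: Proposal A 6, Proposal B 0, Proposal C 11, Proposal D 8, Proposal E 0.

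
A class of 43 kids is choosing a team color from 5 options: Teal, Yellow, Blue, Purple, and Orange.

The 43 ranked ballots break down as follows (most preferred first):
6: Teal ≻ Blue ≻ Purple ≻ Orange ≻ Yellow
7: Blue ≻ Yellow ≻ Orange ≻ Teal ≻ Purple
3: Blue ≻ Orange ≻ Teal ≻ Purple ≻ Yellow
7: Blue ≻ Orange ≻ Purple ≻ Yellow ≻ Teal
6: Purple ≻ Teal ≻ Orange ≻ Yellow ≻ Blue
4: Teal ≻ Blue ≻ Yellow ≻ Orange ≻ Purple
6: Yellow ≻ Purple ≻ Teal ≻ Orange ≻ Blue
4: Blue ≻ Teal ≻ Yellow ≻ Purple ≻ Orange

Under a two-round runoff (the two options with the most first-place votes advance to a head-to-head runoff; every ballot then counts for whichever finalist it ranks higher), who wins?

Teal

Round 1 first-place votes: Teal 10, Yellow 6, Blue 21, Purple 6, Orange 0. Blue and Teal advance.
Runoff: Blue is ranked above Teal on 21 ballots, Teal above Blue on 22.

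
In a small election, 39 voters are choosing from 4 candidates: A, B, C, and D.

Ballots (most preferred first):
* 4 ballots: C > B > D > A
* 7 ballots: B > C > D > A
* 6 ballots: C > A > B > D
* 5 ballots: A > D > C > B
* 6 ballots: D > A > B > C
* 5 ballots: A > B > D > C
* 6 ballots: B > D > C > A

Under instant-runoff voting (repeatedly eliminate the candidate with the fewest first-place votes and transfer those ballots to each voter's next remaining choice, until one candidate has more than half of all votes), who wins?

A

Round 1: A 10, B 13, C 10, D 6. D eliminated.
Round 2: A 16, B 13, C 10. C eliminated.
Round 3: A 22, B 17. A has a majority (≥20).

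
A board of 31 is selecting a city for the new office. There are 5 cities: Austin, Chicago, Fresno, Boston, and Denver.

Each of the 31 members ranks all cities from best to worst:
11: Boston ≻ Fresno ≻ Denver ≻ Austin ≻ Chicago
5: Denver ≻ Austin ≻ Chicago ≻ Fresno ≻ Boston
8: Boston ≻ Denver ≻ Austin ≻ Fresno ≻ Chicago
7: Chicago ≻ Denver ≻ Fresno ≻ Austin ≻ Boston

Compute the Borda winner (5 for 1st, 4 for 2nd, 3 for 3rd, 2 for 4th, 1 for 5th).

Austin: 11×2 + 5×4 + 8×3 + 7×2 = 80
Chicago: 11×1 + 5×3 + 8×1 + 7×5 = 69
Fresno: 11×4 + 5×2 + 8×2 + 7×3 = 91
Boston: 11×5 + 5×1 + 8×5 + 7×1 = 107
Denver: 11×3 + 5×5 + 8×4 + 7×4 = 118

Denver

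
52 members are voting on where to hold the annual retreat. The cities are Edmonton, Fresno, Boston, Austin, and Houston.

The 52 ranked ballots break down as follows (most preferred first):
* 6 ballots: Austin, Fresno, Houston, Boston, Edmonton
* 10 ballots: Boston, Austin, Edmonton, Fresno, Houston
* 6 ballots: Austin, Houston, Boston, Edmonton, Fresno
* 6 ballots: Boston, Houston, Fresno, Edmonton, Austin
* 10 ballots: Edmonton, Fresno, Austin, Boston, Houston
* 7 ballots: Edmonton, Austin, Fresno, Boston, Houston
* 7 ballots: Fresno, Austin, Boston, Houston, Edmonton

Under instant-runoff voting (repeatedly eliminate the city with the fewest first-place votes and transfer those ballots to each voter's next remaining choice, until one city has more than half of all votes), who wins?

Round 1: Edmonton 17, Fresno 7, Boston 16, Austin 12, Houston 0. Houston eliminated.
Round 2: Edmonton 17, Fresno 7, Boston 16, Austin 12. Fresno eliminated.
Round 3: Edmonton 17, Boston 16, Austin 19. Boston eliminated.
Round 4: Edmonton 23, Austin 29. Austin has a majority (≥27).

Austin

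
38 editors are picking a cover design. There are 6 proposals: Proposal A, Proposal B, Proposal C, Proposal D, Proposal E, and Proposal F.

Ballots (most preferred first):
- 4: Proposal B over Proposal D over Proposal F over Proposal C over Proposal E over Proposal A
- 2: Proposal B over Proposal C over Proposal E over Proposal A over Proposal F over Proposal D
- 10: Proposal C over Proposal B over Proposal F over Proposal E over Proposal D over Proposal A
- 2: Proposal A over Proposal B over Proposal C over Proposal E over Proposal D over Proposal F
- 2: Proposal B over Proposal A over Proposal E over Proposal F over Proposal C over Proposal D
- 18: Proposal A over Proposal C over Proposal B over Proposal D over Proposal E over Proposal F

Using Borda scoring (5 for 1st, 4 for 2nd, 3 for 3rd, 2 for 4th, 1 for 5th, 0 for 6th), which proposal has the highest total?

Proposal A: 4×0 + 2×2 + 10×0 + 2×5 + 2×4 + 18×5 = 112
Proposal B: 4×5 + 2×5 + 10×4 + 2×4 + 2×5 + 18×3 = 142
Proposal C: 4×2 + 2×4 + 10×5 + 2×3 + 2×1 + 18×4 = 146
Proposal D: 4×4 + 2×0 + 10×1 + 2×1 + 2×0 + 18×2 = 64
Proposal E: 4×1 + 2×3 + 10×2 + 2×2 + 2×3 + 18×1 = 58
Proposal F: 4×3 + 2×1 + 10×3 + 2×0 + 2×2 + 18×0 = 48

Proposal C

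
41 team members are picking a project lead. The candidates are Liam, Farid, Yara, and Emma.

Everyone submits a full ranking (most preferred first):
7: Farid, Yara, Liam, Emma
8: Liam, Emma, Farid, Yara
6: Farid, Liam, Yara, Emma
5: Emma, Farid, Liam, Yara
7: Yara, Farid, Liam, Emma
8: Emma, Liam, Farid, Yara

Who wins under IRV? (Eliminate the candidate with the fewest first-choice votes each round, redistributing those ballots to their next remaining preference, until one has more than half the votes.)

Emma

Round 1: Liam 8, Farid 13, Yara 7, Emma 13. Yara eliminated.
Round 2: Liam 8, Farid 20, Emma 13. Liam eliminated.
Round 3: Farid 20, Emma 21. Emma has a majority (≥21).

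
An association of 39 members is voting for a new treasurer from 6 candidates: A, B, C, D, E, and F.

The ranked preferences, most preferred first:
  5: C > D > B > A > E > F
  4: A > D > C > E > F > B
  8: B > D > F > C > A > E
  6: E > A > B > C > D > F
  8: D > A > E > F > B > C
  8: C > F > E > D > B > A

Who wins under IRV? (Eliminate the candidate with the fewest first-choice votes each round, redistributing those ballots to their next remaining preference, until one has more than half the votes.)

Round 1: A 4, B 8, C 13, D 8, E 6, F 0. F eliminated.
Round 2: A 4, B 8, C 13, D 8, E 6. A eliminated.
Round 3: B 8, C 13, D 12, E 6. E eliminated.
Round 4: B 14, C 13, D 12. D eliminated.
Round 5: B 22, C 17. B has a majority (≥20).

B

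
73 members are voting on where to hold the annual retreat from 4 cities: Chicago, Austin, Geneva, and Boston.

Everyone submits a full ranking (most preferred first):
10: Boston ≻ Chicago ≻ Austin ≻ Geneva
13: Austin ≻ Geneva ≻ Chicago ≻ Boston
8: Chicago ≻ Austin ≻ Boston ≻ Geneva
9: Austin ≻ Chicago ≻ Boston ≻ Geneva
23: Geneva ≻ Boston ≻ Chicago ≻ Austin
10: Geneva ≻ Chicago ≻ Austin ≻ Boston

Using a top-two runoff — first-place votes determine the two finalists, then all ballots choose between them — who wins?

Round 1 first-place votes: Chicago 8, Austin 22, Geneva 33, Boston 10. Geneva and Austin advance.
Runoff: Geneva is ranked above Austin on 33 ballots, Austin above Geneva on 40.

Austin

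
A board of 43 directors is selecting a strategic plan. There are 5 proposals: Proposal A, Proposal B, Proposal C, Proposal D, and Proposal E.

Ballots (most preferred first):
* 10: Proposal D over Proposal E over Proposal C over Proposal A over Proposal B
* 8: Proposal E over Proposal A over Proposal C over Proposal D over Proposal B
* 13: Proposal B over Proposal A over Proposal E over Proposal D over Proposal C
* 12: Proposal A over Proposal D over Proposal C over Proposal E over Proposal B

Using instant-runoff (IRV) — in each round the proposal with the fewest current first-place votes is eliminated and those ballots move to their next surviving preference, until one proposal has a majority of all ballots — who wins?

Proposal A

Round 1: Proposal A 12, Proposal B 13, Proposal C 0, Proposal D 10, Proposal E 8. Proposal C eliminated.
Round 2: Proposal A 12, Proposal B 13, Proposal D 10, Proposal E 8. Proposal E eliminated.
Round 3: Proposal A 20, Proposal B 13, Proposal D 10. Proposal D eliminated.
Round 4: Proposal A 30, Proposal B 13. Proposal A has a majority (≥22).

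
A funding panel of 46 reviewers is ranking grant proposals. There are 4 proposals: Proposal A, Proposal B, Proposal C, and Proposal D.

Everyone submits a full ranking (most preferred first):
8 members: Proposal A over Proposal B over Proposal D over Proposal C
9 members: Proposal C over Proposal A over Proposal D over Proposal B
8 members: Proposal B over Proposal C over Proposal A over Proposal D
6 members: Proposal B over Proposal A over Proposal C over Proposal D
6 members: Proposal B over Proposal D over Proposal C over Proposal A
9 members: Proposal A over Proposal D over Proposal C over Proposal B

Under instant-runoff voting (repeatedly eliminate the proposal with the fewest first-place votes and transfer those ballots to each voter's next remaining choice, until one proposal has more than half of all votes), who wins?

Round 1: Proposal A 17, Proposal B 20, Proposal C 9, Proposal D 0. Proposal D eliminated.
Round 2: Proposal A 17, Proposal B 20, Proposal C 9. Proposal C eliminated.
Round 3: Proposal A 26, Proposal B 20. Proposal A has a majority (≥24).

Proposal A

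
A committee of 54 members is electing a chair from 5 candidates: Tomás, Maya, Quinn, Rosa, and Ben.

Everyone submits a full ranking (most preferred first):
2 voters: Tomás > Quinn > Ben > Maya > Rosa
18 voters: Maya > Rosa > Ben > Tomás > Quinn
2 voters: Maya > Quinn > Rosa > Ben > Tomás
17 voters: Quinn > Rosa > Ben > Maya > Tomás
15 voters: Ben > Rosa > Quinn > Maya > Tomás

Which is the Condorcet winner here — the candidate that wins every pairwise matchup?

Rosa

Rosa vs Tomás: 52–2
Rosa vs Maya: 32–22
Rosa vs Quinn: 33–21
Rosa vs Ben: 37–17
Rosa beats every other candidate.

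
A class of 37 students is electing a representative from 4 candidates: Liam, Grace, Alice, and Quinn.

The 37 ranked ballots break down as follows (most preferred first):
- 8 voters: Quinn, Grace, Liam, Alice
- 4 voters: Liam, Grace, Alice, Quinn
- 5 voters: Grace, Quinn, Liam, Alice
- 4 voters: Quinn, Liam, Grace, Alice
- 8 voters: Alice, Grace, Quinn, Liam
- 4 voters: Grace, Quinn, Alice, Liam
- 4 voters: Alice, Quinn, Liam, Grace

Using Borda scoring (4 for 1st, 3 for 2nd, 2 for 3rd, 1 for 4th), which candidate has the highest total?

Grace

Liam: 8×2 + 4×4 + 5×2 + 4×3 + 8×1 + 4×1 + 4×2 = 74
Grace: 8×3 + 4×3 + 5×4 + 4×2 + 8×3 + 4×4 + 4×1 = 108
Alice: 8×1 + 4×2 + 5×1 + 4×1 + 8×4 + 4×2 + 4×4 = 81
Quinn: 8×4 + 4×1 + 5×3 + 4×4 + 8×2 + 4×3 + 4×3 = 107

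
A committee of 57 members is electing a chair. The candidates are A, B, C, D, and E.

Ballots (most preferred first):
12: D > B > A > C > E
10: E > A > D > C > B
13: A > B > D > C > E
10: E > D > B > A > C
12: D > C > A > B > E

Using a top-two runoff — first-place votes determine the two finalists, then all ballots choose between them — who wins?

Round 1 first-place votes: A 13, B 0, C 0, D 24, E 20. D and E advance.
Runoff: D is ranked above E on 37 ballots, E above D on 20.

D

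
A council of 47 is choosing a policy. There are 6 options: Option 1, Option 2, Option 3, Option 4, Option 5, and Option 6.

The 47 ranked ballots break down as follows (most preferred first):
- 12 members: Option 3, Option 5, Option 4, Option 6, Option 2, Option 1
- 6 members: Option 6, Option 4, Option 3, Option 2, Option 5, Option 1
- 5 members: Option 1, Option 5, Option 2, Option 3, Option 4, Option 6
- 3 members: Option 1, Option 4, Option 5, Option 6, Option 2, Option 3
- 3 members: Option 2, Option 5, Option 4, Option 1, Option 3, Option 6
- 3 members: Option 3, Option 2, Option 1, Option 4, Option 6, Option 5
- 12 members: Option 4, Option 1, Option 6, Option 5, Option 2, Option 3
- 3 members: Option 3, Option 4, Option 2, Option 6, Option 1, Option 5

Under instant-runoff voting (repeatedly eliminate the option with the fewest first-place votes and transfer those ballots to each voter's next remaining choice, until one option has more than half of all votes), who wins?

Option 4

Round 1: Option 1 8, Option 2 3, Option 3 18, Option 4 12, Option 5 0, Option 6 6. Option 5 eliminated.
Round 2: Option 1 8, Option 2 3, Option 3 18, Option 4 12, Option 6 6. Option 2 eliminated.
Round 3: Option 1 8, Option 3 18, Option 4 15, Option 6 6. Option 6 eliminated.
Round 4: Option 1 8, Option 3 18, Option 4 21. Option 1 eliminated.
Round 5: Option 3 23, Option 4 24. Option 4 has a majority (≥24).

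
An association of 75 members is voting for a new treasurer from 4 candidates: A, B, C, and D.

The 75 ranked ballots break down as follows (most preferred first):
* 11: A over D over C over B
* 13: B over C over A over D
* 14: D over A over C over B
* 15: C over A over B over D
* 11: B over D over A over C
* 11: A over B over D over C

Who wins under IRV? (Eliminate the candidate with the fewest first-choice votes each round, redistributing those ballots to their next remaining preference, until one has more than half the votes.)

Round 1: A 22, B 24, C 15, D 14. D eliminated.
Round 2: A 36, B 24, C 15. C eliminated.
Round 3: A 51, B 24. A has a majority (≥38).

A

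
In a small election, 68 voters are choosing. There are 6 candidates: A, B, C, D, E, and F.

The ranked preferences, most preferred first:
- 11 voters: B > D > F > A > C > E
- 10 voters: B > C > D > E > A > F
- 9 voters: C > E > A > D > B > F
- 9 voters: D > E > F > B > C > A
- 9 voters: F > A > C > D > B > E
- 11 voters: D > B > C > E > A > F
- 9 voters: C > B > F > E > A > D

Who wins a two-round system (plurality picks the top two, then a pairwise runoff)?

Round 1 first-place votes: A 0, B 21, C 18, D 20, E 0, F 9. B and D advance.
Runoff: B is ranked above D on 30 ballots, D above B on 38.

D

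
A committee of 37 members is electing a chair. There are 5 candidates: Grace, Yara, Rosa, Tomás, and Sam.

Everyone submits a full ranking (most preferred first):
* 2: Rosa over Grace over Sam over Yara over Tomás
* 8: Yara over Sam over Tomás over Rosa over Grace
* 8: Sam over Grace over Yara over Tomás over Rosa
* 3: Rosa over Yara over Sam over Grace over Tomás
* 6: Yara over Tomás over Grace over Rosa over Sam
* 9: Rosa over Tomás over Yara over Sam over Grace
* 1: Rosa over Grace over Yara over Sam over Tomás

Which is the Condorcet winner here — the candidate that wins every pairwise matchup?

Yara vs Grace: 26–11
Yara vs Rosa: 22–15
Yara vs Tomás: 28–9
Yara vs Sam: 27–10
Yara beats every other candidate.

Yara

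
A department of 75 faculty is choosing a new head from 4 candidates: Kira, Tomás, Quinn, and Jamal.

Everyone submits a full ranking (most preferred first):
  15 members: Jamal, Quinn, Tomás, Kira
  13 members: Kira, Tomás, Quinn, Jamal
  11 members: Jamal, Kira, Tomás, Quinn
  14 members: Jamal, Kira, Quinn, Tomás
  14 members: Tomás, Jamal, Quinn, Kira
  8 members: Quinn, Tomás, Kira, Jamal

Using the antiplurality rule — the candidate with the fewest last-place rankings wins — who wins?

Last-place votes: Kira 29, Tomás 14, Quinn 11, Jamal 21.

Quinn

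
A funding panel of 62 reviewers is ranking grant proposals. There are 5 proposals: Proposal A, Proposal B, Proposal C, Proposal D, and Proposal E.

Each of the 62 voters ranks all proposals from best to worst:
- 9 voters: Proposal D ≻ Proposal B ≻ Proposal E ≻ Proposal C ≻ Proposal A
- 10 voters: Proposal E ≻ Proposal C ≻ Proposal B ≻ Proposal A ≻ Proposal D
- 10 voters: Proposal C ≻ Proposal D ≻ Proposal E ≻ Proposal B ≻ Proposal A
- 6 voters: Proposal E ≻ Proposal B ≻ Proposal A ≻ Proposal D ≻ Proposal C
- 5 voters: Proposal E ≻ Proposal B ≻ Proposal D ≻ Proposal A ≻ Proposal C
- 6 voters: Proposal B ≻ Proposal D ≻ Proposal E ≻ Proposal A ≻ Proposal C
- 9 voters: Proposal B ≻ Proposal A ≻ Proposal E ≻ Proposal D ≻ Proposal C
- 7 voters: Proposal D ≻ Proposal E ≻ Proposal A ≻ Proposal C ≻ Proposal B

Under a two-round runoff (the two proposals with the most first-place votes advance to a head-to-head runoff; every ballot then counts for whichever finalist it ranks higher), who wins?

Proposal D

Round 1 first-place votes: Proposal A 0, Proposal B 15, Proposal C 10, Proposal D 16, Proposal E 21. Proposal E and Proposal D advance.
Runoff: Proposal E is ranked above Proposal D on 30 ballots, Proposal D above Proposal E on 32.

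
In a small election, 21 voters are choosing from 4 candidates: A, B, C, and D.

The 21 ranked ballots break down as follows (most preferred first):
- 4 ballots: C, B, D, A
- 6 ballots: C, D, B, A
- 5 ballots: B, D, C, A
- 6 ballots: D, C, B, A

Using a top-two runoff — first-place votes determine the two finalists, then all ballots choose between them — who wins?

D

Round 1 first-place votes: A 0, B 5, C 10, D 6. C and D advance.
Runoff: C is ranked above D on 10 ballots, D above C on 11.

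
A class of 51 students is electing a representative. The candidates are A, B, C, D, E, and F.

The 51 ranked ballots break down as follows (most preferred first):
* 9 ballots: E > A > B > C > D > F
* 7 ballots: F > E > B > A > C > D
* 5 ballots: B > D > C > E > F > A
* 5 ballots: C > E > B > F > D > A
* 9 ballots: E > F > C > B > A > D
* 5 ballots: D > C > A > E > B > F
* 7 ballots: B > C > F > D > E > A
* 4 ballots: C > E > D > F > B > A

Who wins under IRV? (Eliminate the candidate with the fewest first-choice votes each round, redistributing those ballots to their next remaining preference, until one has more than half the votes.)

Round 1: A 0, B 12, C 9, D 5, E 18, F 7. A eliminated.
Round 2: B 12, C 9, D 5, E 18, F 7. D eliminated.
Round 3: B 12, C 14, E 18, F 7. F eliminated.
Round 4: B 12, C 14, E 25. B eliminated.
Round 5: C 26, E 25. C has a majority (≥26).

C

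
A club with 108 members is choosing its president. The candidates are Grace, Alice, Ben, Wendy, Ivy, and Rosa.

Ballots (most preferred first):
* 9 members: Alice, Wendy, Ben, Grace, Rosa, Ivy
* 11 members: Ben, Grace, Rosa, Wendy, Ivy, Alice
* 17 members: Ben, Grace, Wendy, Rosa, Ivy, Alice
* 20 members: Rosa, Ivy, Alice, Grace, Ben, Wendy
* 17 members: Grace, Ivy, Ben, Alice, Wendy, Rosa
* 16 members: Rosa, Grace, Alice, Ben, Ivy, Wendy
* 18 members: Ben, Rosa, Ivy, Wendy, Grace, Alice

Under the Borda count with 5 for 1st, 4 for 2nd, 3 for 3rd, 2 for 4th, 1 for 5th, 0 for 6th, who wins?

Ben

Grace: 9×2 + 11×4 + 17×4 + 20×2 + 17×5 + 16×4 + 18×1 = 337
Alice: 9×5 + 11×0 + 17×0 + 20×3 + 17×2 + 16×3 + 18×0 = 187
Ben: 9×3 + 11×5 + 17×5 + 20×1 + 17×3 + 16×2 + 18×5 = 360
Wendy: 9×4 + 11×2 + 17×3 + 20×0 + 17×1 + 16×0 + 18×2 = 162
Ivy: 9×0 + 11×1 + 17×1 + 20×4 + 17×4 + 16×1 + 18×3 = 246
Rosa: 9×1 + 11×3 + 17×2 + 20×5 + 17×0 + 16×5 + 18×4 = 328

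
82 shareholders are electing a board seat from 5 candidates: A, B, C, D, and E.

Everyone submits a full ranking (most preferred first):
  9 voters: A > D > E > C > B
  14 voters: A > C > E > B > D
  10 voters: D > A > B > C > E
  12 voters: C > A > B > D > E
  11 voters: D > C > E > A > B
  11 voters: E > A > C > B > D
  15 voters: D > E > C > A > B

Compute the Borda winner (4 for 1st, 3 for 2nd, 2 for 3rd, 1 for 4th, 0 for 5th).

A

A: 9×4 + 14×4 + 10×3 + 12×3 + 11×1 + 11×3 + 15×1 = 217
B: 9×0 + 14×1 + 10×2 + 12×2 + 11×0 + 11×1 + 15×0 = 69
C: 9×1 + 14×3 + 10×1 + 12×4 + 11×3 + 11×2 + 15×2 = 194
D: 9×3 + 14×0 + 10×4 + 12×1 + 11×4 + 11×0 + 15×4 = 183
E: 9×2 + 14×2 + 10×0 + 12×0 + 11×2 + 11×4 + 15×3 = 157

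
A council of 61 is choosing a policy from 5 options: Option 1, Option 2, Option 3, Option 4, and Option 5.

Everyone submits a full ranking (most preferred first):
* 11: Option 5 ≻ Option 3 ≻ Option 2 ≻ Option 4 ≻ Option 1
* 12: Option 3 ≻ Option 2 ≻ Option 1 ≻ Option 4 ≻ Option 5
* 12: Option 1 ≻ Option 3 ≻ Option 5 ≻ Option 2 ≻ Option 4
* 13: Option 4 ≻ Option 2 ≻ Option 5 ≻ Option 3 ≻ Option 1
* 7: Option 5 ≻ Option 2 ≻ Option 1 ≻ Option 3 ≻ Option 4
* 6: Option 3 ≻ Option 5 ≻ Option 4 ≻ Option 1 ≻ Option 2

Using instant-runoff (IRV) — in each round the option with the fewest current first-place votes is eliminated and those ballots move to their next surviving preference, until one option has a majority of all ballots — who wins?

Option 5

Round 1: Option 1 12, Option 2 0, Option 3 18, Option 4 13, Option 5 18. Option 2 eliminated.
Round 2: Option 1 12, Option 3 18, Option 4 13, Option 5 18. Option 1 eliminated.
Round 3: Option 3 30, Option 4 13, Option 5 18. Option 4 eliminated.
Round 4: Option 3 30, Option 5 31. Option 5 has a majority (≥31).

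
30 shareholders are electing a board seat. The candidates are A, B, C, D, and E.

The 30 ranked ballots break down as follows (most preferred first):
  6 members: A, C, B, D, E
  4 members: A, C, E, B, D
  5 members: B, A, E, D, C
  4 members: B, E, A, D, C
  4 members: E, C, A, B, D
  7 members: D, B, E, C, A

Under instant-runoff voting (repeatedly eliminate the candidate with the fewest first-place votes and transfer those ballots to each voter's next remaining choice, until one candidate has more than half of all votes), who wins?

Round 1: A 10, B 9, C 0, D 7, E 4. C eliminated.
Round 2: A 10, B 9, D 7, E 4. E eliminated.
Round 3: A 14, B 9, D 7. D eliminated.
Round 4: A 14, B 16. B has a majority (≥16).

B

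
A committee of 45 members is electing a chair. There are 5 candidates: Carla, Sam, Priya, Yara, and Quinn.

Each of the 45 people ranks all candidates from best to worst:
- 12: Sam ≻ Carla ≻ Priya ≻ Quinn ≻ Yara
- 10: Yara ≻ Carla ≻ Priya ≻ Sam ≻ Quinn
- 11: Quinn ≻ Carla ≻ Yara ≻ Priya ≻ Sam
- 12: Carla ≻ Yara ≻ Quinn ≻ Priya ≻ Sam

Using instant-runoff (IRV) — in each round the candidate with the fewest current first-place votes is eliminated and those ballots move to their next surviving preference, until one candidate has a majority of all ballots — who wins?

Carla

Round 1: Carla 12, Sam 12, Priya 0, Yara 10, Quinn 11. Priya eliminated.
Round 2: Carla 12, Sam 12, Yara 10, Quinn 11. Yara eliminated.
Round 3: Carla 22, Sam 12, Quinn 11. Quinn eliminated.
Round 4: Carla 33, Sam 12. Carla has a majority (≥23).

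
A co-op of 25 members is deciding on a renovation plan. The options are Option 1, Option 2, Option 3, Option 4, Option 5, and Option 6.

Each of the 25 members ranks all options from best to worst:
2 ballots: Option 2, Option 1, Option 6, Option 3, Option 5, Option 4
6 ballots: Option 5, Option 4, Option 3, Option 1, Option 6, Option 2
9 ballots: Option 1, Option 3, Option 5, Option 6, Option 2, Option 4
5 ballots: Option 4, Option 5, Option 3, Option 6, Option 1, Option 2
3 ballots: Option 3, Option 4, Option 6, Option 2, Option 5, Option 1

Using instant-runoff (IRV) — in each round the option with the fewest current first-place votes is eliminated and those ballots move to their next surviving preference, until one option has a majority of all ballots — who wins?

Option 4

Round 1: Option 1 9, Option 2 2, Option 3 3, Option 4 5, Option 5 6, Option 6 0. Option 6 eliminated.
Round 2: Option 1 9, Option 2 2, Option 3 3, Option 4 5, Option 5 6. Option 2 eliminated.
Round 3: Option 1 11, Option 3 3, Option 4 5, Option 5 6. Option 3 eliminated.
Round 4: Option 1 11, Option 4 8, Option 5 6. Option 5 eliminated.
Round 5: Option 1 11, Option 4 14. Option 4 has a majority (≥13).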